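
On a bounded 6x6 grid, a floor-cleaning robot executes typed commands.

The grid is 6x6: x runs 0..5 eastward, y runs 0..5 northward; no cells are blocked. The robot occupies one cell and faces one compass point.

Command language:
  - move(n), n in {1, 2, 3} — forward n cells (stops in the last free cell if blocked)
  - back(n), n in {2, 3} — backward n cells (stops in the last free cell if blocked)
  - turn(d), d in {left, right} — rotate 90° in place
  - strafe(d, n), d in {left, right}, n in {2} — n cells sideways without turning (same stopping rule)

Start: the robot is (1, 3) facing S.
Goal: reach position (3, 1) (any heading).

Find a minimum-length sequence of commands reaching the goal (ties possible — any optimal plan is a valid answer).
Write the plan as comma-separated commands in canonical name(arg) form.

t0: (1, 3) facing S
step 1 (strafe(left, 2)): (3, 3) facing S
step 2 (move(2)): (3, 1) facing S
minimal: 2 command(s), checked below 2.

strafe(left, 2), move(2)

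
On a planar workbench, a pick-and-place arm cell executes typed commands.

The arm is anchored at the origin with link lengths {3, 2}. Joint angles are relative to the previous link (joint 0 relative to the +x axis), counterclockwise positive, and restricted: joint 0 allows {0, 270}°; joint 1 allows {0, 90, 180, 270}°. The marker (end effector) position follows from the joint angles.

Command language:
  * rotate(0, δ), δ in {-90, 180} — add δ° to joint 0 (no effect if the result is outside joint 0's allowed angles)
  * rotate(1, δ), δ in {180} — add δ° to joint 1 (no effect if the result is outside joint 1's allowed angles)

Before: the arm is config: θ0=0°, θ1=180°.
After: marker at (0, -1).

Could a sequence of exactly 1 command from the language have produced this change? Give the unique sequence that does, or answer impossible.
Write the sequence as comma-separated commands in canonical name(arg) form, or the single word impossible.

begin: config: θ0=0°, θ1=180°
[1] after rotate(0, -90): config: θ0=270°, θ1=180°
no rival 1-sequence matches.

rotate(0, -90)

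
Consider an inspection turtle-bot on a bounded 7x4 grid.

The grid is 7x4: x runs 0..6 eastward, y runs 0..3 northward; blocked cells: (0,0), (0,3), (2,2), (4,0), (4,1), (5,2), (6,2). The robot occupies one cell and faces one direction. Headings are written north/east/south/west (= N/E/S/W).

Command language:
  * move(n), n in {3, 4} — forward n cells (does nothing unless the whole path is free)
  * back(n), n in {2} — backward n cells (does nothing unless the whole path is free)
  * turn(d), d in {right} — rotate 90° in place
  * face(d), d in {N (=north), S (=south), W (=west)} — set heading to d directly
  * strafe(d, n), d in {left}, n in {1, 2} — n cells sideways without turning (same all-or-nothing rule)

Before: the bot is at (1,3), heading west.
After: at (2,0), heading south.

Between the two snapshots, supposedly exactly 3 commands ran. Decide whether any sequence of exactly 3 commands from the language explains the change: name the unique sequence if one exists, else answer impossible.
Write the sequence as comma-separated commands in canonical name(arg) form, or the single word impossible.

face(S), move(3), strafe(left, 1)

key: running strafe(left, 1) before face(S) would end elsewhere — order is forced
begin: at (1,3), heading west
t=1 face(S) ⇒ at (1,3), heading south
t=2 move(3) ⇒ at (1,0), heading south
t=3 strafe(left, 1) ⇒ at (2,0), heading south
no other 3-command option fits: unique.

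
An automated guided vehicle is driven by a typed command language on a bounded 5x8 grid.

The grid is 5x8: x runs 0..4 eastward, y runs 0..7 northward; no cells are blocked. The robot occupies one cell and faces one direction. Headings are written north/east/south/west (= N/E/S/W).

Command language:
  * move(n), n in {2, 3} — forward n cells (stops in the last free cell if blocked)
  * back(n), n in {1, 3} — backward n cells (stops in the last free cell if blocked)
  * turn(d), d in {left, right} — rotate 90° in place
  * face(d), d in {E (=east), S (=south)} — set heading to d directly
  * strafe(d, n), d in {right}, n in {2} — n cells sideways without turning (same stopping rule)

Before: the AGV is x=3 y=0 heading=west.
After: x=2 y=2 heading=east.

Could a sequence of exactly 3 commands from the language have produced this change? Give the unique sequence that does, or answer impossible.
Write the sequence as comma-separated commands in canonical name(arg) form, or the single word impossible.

key: order matters: swapping strafe(right, 2) and back(1) lands elsewhere
initial: x=3 y=0 heading=west
t=1 strafe(right, 2) ⇒ x=3 y=2 heading=west
t=2 face(E) ⇒ x=3 y=2 heading=east
t=3 back(1) ⇒ x=2 y=2 heading=east
no other 3-command option fits: unique.

strafe(right, 2), face(E), back(1)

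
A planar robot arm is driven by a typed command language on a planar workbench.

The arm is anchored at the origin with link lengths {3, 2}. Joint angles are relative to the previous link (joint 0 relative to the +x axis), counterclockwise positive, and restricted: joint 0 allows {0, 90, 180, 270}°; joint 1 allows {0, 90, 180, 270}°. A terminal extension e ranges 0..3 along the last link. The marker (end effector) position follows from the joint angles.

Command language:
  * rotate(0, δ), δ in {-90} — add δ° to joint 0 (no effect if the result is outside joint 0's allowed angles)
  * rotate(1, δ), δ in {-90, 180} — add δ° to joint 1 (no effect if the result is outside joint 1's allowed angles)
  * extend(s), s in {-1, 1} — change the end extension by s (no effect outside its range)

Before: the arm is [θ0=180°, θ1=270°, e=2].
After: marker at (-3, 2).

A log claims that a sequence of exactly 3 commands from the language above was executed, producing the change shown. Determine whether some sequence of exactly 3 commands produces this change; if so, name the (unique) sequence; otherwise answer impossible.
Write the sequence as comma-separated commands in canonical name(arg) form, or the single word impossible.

start: [θ0=180°, θ1=270°, e=2]
1. extend(-1) → [θ0=180°, θ1=270°, e=1]
2. extend(-1) → [θ0=180°, θ1=270°, e=0]
3. extend(-1) → [θ0=180°, θ1=270°, e=0]
uniquely the one of 125 3-step routes that fits.

extend(-1), extend(-1), extend(-1)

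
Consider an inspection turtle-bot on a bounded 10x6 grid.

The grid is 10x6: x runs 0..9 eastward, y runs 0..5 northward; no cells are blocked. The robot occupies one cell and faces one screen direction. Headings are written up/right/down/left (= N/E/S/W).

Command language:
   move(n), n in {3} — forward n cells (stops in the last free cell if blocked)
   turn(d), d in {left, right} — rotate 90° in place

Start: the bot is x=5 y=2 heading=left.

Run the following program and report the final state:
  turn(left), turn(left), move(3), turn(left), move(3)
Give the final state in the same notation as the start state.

x=8 y=5 heading=up

t0: x=5 y=2 heading=left
t=1 turn(left) ⇒ x=5 y=2 heading=down
t=2 turn(left) ⇒ x=5 y=2 heading=right
t=3 move(3) ⇒ x=8 y=2 heading=right
t=4 turn(left) ⇒ x=8 y=2 heading=up
t=5 move(3) ⇒ x=8 y=5 heading=up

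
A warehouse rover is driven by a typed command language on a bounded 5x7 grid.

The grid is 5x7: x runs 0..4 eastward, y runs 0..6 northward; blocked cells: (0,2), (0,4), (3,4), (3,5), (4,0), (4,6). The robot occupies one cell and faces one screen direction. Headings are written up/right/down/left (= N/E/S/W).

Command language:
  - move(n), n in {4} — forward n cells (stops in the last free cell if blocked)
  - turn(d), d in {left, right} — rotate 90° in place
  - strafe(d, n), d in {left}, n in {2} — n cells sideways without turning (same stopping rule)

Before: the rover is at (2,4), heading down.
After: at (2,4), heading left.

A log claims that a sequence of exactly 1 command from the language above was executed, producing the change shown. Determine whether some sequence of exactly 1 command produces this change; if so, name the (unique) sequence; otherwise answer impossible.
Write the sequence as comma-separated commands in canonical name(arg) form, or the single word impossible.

turn(right)

key: parked at (2,4) the whole time — nothing moves the robot
start: at (2,4), heading down
t=1 turn(right) ⇒ at (2,4), heading left
all 4 alternatives checked — unique.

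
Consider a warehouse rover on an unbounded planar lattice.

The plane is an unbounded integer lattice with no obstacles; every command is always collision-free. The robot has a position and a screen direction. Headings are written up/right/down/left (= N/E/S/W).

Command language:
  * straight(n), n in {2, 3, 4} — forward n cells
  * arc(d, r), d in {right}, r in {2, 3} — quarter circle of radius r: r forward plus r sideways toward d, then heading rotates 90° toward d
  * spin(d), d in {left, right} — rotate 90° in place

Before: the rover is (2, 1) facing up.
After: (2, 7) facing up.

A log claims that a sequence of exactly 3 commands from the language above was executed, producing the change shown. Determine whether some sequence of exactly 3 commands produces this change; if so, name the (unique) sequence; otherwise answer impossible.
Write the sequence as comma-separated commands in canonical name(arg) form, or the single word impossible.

key: heading stays N — no command in the sequence turns
begin: (2, 1) facing up
step 1 (straight(2)): (2, 3) facing up
step 2 (straight(2)): (2, 5) facing up
step 3 (straight(2)): (2, 7) facing up
no rival 3-sequence matches.

straight(2), straight(2), straight(2)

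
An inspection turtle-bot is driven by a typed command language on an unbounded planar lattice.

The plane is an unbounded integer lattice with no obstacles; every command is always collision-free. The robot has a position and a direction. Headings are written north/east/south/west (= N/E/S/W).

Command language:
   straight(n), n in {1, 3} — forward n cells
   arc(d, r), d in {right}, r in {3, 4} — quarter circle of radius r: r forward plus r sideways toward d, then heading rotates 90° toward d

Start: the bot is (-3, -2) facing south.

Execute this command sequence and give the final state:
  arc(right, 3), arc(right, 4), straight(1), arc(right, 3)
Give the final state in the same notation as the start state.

(-7, 3) facing east

begin: (-3, -2) facing south
1. arc(right, 3) → (-6, -5) facing west
2. arc(right, 4) → (-10, -1) facing north
3. straight(1) → (-10, 0) facing north
4. arc(right, 3) → (-7, 3) facing east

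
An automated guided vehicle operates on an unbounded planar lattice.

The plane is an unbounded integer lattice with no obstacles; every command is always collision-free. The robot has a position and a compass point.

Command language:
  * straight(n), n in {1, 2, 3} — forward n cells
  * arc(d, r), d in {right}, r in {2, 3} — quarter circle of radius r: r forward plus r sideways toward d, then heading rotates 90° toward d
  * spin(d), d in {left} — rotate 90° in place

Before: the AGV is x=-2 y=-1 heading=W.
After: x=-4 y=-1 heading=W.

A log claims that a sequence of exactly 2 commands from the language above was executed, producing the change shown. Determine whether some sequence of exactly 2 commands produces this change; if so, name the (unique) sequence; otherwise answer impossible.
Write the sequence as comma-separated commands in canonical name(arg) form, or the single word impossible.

straight(1), straight(1)

key: heading stays W — no command in the sequence turns
initial: x=-2 y=-1 heading=W
1. straight(1) → x=-3 y=-1 heading=W
2. straight(1) → x=-4 y=-1 heading=W
no other 2-command option fits: unique.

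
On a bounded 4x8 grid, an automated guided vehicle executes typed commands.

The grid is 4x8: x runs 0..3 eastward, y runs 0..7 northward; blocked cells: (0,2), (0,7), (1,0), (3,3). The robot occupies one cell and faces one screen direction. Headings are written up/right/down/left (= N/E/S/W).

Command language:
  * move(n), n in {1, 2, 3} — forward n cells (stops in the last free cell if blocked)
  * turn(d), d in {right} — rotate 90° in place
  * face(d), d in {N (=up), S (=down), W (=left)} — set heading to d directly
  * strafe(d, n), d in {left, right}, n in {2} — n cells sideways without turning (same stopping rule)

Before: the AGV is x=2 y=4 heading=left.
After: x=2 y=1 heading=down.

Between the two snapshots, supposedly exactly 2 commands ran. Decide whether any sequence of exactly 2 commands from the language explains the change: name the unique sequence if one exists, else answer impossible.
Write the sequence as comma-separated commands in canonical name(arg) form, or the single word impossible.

key: order matters: swapping face(S) and move(3) lands elsewhere
initial: x=2 y=4 heading=left
t=1 face(S) ⇒ x=2 y=4 heading=down
t=2 move(3) ⇒ x=2 y=1 heading=down
no rival 2-sequence matches.

face(S), move(3)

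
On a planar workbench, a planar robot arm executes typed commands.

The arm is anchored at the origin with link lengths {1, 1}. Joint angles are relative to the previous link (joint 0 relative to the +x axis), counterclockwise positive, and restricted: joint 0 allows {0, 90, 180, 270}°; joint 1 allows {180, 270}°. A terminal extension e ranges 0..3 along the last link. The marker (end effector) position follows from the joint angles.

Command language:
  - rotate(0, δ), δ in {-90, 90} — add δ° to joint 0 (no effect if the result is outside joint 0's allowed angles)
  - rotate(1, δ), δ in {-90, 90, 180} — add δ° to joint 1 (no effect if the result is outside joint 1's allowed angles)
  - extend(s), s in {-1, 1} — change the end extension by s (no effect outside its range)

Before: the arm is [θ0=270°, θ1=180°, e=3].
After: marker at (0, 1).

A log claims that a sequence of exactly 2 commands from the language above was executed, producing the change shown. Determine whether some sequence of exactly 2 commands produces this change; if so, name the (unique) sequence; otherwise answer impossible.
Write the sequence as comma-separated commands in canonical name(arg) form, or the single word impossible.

extend(-1), extend(-1)

begin: [θ0=270°, θ1=180°, e=3]
1. extend(-1) → [θ0=270°, θ1=180°, e=2]
2. extend(-1) → [θ0=270°, θ1=180°, e=1]
uniquely the one of 49 2-step routes that fits.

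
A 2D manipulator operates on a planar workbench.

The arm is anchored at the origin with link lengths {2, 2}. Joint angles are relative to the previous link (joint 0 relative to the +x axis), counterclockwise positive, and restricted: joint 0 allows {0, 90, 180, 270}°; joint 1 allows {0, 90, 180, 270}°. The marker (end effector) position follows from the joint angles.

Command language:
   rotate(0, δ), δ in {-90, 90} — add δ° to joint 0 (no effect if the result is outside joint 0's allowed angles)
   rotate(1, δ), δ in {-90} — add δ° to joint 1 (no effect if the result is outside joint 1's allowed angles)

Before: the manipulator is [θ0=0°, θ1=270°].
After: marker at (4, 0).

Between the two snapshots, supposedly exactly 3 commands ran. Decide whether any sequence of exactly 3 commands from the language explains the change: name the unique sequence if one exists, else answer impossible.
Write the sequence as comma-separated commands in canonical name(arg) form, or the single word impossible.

begin: [θ0=0°, θ1=270°]
1. rotate(1, -90) → [θ0=0°, θ1=180°]
2. rotate(1, -90) → [θ0=0°, θ1=90°]
3. rotate(1, -90) → [θ0=0°, θ1=0°]
uniquely the one of 27 3-step routes that fits.

rotate(1, -90), rotate(1, -90), rotate(1, -90)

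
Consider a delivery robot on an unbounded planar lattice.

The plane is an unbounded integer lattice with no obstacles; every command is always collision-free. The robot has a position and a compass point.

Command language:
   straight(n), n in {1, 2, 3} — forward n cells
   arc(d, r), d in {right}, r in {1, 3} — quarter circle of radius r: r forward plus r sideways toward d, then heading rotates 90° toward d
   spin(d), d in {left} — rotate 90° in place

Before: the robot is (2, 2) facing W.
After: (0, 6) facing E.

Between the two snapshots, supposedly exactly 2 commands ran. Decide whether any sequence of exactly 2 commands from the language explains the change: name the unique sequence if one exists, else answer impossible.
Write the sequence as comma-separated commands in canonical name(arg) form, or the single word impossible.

arc(right, 3), arc(right, 1)

key: running arc(right, 1) before arc(right, 3) would end elsewhere — order is forced
begin: (2, 2) facing W
1. arc(right, 3) → (-1, 5) facing N
2. arc(right, 1) → (0, 6) facing E
uniquely the one of 36 2-step routes that fits.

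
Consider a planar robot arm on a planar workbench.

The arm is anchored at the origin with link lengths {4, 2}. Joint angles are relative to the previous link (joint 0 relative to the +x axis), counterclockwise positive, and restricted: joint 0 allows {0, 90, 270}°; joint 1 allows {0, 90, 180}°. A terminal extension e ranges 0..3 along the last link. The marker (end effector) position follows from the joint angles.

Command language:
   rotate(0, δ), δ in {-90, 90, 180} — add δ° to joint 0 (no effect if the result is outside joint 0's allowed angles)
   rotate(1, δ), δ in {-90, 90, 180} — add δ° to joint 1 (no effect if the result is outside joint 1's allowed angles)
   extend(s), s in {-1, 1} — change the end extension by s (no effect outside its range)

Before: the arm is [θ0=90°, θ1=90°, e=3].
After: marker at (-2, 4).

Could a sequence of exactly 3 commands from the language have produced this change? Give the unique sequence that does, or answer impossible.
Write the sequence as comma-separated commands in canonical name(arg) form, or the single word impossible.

from: [θ0=90°, θ1=90°, e=3]
[1] after extend(-1): [θ0=90°, θ1=90°, e=2]
[2] after extend(-1): [θ0=90°, θ1=90°, e=1]
[3] after extend(-1): [θ0=90°, θ1=90°, e=0]
all 512 alternatives checked — unique.

extend(-1), extend(-1), extend(-1)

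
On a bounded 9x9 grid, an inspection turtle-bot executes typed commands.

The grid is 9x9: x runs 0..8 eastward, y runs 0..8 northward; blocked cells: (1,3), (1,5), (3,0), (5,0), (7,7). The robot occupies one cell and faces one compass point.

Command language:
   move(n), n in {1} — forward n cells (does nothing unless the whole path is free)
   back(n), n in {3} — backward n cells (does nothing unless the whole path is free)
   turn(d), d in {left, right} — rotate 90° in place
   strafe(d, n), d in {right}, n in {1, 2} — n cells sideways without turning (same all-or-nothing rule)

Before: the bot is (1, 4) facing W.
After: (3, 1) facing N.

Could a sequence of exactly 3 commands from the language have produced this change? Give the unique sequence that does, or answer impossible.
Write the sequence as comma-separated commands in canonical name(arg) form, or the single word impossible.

turn(right), strafe(right, 2), back(3)

key: cell and facing (now N) both changed — the 3 commands mix motion and turning
t0: (1, 4) facing W
step 1 (turn(right)): (1, 4) facing N
step 2 (strafe(right, 2)): (3, 4) facing N
step 3 (back(3)): (3, 1) facing N
uniquely the one of 216 3-step routes that fits.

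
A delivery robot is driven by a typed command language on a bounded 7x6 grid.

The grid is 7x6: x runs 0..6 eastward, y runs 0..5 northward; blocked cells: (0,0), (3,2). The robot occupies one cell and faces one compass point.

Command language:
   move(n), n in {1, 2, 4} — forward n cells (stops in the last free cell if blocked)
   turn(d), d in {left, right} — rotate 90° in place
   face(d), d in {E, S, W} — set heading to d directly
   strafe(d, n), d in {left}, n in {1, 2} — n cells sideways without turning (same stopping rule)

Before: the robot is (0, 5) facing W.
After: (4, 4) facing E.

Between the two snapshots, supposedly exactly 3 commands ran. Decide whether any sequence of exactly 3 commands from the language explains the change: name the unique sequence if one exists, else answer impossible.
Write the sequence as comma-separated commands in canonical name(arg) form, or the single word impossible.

key: cell and facing (now E) both changed — the 3 commands mix motion and turning
from: (0, 5) facing W
t=1 strafe(left, 1) ⇒ (0, 4) facing W
t=2 face(E) ⇒ (0, 4) facing E
t=3 move(4) ⇒ (4, 4) facing E
no rival 3-sequence matches.

strafe(left, 1), face(E), move(4)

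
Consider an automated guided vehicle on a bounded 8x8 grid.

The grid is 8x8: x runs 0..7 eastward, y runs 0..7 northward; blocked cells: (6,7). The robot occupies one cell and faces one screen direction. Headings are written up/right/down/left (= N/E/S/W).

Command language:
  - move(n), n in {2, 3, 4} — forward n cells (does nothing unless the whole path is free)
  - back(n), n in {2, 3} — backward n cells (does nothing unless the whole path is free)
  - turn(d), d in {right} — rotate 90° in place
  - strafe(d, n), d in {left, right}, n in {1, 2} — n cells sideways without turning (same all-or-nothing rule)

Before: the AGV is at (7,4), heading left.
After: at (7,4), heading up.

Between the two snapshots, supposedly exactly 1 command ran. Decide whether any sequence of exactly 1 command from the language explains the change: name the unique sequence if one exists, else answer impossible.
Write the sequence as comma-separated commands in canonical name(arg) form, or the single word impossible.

turn(right)

key: parked at (7,4) the whole time — nothing moves the robot
initial: at (7,4), heading left
1. turn(right) → at (7,4), heading up
all 10 alternatives checked — unique.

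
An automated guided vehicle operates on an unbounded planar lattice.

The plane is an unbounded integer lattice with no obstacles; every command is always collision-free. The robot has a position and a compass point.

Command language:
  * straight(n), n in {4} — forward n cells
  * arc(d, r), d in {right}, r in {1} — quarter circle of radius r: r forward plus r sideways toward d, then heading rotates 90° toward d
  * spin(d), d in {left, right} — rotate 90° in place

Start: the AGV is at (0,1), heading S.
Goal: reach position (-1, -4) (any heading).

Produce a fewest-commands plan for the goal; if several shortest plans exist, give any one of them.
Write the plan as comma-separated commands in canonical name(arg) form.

straight(4), arc(right, 1)

from: at (0,1), heading S
t=1 straight(4) ⇒ at (0,-3), heading S
t=2 arc(right, 1) ⇒ at (-1,-4), heading W
shorter routes all fall short; 2 is best.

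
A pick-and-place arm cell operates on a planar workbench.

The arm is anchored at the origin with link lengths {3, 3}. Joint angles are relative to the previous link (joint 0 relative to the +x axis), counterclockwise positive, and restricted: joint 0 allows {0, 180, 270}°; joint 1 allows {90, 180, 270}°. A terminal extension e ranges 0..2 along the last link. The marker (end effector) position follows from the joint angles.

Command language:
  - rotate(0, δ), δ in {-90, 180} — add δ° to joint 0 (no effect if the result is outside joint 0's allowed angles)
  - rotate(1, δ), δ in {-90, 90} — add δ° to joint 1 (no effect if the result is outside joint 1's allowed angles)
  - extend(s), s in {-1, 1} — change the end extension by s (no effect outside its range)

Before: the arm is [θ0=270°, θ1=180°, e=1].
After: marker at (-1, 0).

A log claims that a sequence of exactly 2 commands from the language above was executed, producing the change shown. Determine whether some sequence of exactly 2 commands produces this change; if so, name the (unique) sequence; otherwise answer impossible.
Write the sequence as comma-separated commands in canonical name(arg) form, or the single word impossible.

key: running rotate(0, 180) before rotate(0, -90) would end elsewhere — order is forced
initial: [θ0=270°, θ1=180°, e=1]
step 1 (rotate(0, -90)): [θ0=180°, θ1=180°, e=1]
step 2 (rotate(0, 180)): [θ0=0°, θ1=180°, e=1]
all 36 alternatives checked — unique.

rotate(0, -90), rotate(0, 180)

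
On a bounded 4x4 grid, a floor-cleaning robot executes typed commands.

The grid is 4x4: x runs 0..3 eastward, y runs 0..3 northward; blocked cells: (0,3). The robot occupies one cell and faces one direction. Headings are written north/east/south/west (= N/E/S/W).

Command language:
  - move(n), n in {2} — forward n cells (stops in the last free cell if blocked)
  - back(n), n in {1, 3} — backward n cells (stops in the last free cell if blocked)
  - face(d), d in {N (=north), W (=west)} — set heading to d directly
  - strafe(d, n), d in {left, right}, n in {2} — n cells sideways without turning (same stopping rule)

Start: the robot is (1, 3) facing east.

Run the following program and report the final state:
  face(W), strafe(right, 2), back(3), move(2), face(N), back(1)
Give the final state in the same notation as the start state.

(1, 2) facing north

initial: (1, 3) facing east
1. face(W) → (1, 3) facing west
2. strafe(right, 2) → (1, 3) facing west
3. back(3) → (3, 3) facing west
4. move(2) → (1, 3) facing west
5. face(N) → (1, 3) facing north
6. back(1) → (1, 2) facing north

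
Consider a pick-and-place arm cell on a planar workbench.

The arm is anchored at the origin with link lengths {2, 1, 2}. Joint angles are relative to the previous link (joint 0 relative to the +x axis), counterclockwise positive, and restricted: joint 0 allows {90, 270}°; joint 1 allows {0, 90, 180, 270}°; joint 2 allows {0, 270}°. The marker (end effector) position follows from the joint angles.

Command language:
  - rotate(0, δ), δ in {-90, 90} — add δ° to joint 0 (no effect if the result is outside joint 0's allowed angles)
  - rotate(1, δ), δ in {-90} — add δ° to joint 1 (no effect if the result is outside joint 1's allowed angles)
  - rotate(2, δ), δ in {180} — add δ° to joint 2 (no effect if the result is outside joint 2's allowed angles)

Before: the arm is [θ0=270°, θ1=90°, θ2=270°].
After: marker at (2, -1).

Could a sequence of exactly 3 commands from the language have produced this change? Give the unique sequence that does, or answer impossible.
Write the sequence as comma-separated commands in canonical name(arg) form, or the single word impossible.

start: [θ0=270°, θ1=90°, θ2=270°]
[1] after rotate(1, -90): [θ0=270°, θ1=0°, θ2=270°]
[2] after rotate(1, -90): [θ0=270°, θ1=270°, θ2=270°]
[3] after rotate(1, -90): [θ0=270°, θ1=180°, θ2=270°]
no other 3-command option fits: unique.

rotate(1, -90), rotate(1, -90), rotate(1, -90)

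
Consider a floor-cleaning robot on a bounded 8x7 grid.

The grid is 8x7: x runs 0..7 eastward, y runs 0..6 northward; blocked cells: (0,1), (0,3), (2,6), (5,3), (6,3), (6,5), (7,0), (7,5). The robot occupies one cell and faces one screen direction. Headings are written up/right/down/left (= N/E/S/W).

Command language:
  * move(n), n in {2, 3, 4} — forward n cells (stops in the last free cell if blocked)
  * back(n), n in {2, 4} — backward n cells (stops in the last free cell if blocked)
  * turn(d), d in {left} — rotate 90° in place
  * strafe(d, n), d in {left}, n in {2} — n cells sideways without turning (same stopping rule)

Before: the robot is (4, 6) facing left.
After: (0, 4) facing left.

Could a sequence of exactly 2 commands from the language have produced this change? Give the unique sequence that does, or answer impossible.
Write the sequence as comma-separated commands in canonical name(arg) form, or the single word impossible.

key: running move(4) before strafe(left, 2) would end elsewhere — order is forced
begin: (4, 6) facing left
[1] after strafe(left, 2): (4, 4) facing left
[2] after move(4): (0, 4) facing left
uniquely the one of 49 2-step routes that fits.

strafe(left, 2), move(4)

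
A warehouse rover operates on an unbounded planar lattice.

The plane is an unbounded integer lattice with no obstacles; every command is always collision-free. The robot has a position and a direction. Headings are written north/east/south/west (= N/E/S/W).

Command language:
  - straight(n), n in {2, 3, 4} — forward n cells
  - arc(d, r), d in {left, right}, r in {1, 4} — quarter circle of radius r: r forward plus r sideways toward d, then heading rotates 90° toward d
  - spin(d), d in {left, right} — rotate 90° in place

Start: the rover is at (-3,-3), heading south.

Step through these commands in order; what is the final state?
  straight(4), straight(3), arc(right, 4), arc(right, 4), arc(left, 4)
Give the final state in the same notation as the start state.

at (-15,-6), heading west

t0: at (-3,-3), heading south
step 1 (straight(4)): at (-3,-7), heading south
step 2 (straight(3)): at (-3,-10), heading south
step 3 (arc(right, 4)): at (-7,-14), heading west
step 4 (arc(right, 4)): at (-11,-10), heading north
step 5 (arc(left, 4)): at (-15,-6), heading west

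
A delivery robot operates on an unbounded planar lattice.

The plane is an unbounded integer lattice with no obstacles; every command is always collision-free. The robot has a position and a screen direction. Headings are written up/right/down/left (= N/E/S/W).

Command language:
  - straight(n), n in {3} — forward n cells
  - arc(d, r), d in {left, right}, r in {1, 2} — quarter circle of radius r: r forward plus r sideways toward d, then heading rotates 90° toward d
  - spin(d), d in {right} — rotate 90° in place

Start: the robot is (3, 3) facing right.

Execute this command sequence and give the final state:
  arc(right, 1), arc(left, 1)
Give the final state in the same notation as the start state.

(5, 1) facing right

initial: (3, 3) facing right
1. arc(right, 1) → (4, 2) facing down
2. arc(left, 1) → (5, 1) facing right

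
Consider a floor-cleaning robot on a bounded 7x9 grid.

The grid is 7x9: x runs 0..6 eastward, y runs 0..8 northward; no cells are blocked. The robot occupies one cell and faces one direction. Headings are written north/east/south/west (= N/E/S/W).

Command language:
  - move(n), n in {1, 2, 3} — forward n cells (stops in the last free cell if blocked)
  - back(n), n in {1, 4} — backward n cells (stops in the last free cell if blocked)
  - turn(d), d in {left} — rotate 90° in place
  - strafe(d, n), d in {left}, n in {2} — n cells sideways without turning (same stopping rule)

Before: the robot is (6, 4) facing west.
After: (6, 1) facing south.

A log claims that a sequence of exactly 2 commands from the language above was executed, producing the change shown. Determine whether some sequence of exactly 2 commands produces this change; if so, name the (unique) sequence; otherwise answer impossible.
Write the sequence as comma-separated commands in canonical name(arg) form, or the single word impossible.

turn(left), move(3)

key: order matters: swapping turn(left) and move(3) lands elsewhere
initial: (6, 4) facing west
1. turn(left) → (6, 4) facing south
2. move(3) → (6, 1) facing south
no rival 2-sequence matches.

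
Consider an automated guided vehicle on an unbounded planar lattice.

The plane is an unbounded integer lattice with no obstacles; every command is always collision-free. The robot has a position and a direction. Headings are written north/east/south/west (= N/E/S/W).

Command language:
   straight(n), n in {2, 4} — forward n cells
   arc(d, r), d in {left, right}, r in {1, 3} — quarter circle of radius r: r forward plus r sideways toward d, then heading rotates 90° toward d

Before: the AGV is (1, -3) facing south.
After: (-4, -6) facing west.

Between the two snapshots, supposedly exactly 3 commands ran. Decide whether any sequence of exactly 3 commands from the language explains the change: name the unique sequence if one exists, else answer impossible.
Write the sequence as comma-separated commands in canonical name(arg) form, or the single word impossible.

straight(2), arc(right, 1), straight(4)

key: cell and facing (now W) both changed — the 3 commands mix motion and turning
from: (1, -3) facing south
step 1 (straight(2)): (1, -5) facing south
step 2 (arc(right, 1)): (0, -6) facing west
step 3 (straight(4)): (-4, -6) facing west
no rival 3-sequence matches.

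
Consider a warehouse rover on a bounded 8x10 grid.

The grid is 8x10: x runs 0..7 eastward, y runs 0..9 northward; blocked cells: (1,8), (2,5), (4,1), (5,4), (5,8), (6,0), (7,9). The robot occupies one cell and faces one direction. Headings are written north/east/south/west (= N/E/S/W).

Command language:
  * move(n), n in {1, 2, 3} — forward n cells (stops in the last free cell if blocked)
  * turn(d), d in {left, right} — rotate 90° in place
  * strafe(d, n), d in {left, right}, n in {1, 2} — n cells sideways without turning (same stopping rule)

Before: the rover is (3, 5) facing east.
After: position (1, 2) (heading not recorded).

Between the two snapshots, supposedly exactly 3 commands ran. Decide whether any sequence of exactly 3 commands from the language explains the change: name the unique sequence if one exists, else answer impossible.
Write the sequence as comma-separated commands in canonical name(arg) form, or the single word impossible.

turn(right), move(3), strafe(right, 2)

key: order matters: swapping turn(right) and strafe(right, 2) lands elsewhere
from: (3, 5) facing east
step 1 (turn(right)): (3, 5) facing south
step 2 (move(3)): (3, 2) facing south
step 3 (strafe(right, 2)): (1, 2) facing south
uniquely the one of 729 3-step routes that fits.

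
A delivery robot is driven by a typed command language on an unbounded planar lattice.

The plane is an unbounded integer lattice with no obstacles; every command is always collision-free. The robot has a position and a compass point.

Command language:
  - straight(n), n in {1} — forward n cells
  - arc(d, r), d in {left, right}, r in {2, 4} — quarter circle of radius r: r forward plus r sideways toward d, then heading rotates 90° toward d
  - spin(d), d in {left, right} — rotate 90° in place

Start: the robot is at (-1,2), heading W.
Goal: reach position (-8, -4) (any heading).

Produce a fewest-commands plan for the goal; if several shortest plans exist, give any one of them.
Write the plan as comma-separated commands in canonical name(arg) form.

initial: at (-1,2), heading W
t=1 arc(left, 2) ⇒ at (-3,0), heading S
t=2 arc(right, 4) ⇒ at (-7,-4), heading W
t=3 straight(1) ⇒ at (-8,-4), heading W
shorter routes all fall short; 3 is best.

arc(left, 2), arc(right, 4), straight(1)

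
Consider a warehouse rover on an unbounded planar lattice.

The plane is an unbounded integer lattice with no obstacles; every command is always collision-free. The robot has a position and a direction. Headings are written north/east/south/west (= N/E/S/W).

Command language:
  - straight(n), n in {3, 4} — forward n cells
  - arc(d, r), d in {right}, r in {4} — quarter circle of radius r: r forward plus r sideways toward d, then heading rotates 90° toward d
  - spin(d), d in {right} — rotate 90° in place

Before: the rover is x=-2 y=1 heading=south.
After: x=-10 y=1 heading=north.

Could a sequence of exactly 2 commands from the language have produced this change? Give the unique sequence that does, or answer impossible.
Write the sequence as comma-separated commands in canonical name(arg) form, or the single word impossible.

key: cell and facing (now N) both changed — the 2 commands mix motion and turning
initial: x=-2 y=1 heading=south
[1] after arc(right, 4): x=-6 y=-3 heading=west
[2] after arc(right, 4): x=-10 y=1 heading=north
no other 2-command option fits: unique.

arc(right, 4), arc(right, 4)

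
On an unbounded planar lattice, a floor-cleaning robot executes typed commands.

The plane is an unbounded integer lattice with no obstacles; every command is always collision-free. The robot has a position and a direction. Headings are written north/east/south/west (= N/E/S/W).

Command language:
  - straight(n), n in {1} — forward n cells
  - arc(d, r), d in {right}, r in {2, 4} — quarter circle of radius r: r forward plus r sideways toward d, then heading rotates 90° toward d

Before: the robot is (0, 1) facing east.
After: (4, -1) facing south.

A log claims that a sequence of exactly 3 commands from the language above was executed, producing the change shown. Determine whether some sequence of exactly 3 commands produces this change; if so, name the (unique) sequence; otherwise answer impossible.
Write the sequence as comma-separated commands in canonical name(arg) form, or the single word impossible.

key: position moved to (4,-1) AND the heading swung to S — translation plus rotation needed
from: (0, 1) facing east
step 1 (straight(1)): (1, 1) facing east
step 2 (straight(1)): (2, 1) facing east
step 3 (arc(right, 2)): (4, -1) facing south
all 27 alternatives checked — unique.

straight(1), straight(1), arc(right, 2)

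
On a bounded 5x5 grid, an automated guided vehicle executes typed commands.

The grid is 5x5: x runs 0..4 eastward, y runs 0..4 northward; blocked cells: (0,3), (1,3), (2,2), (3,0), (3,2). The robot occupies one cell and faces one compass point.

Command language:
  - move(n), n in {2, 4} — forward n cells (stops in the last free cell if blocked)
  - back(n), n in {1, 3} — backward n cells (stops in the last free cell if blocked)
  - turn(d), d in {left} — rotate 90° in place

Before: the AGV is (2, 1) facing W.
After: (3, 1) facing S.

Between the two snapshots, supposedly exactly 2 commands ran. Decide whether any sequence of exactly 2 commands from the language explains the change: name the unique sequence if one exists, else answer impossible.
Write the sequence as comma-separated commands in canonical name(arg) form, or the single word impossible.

key: cell and facing (now S) both changed — the 2 commands mix motion and turning
initial: (2, 1) facing W
1. back(1) → (3, 1) facing W
2. turn(left) → (3, 1) facing S
no other 2-command option fits: unique.

back(1), turn(left)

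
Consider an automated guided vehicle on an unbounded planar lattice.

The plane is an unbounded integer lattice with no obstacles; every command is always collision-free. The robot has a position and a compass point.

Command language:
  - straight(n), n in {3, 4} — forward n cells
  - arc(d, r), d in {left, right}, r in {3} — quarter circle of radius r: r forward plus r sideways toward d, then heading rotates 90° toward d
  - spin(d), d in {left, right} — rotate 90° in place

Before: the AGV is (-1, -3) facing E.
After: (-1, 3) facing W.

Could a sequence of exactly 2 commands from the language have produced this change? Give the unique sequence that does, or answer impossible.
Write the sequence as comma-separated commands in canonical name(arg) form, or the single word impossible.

key: position moved to (-1,3) AND the heading swung to W — translation plus rotation needed
initial: (-1, -3) facing E
t=1 arc(left, 3) ⇒ (2, 0) facing N
t=2 arc(left, 3) ⇒ (-1, 3) facing W
all 36 alternatives checked — unique.

arc(left, 3), arc(left, 3)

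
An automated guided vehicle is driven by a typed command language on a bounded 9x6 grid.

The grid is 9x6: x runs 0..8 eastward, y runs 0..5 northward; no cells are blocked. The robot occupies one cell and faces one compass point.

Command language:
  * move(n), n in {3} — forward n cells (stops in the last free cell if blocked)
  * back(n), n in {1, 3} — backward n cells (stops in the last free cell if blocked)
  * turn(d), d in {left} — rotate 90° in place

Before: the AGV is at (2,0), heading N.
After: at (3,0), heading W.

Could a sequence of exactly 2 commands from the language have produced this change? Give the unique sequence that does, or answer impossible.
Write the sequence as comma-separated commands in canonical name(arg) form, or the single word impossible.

turn(left), back(1)

key: cell and facing (now W) both changed — the 2 commands mix motion and turning
from: at (2,0), heading N
1. turn(left) → at (2,0), heading W
2. back(1) → at (3,0), heading W
all 16 alternatives checked — unique.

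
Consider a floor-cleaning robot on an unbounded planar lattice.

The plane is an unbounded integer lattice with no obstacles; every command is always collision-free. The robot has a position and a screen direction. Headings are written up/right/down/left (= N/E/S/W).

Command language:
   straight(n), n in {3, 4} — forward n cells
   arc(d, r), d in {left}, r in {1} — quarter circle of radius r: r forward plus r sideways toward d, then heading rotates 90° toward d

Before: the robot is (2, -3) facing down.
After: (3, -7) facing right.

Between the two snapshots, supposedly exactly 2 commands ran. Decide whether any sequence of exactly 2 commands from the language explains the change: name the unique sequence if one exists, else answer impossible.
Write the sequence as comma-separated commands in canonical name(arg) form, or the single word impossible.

key: running arc(left, 1) before straight(3) would end elsewhere — order is forced
start: (2, -3) facing down
1. straight(3) → (2, -6) facing down
2. arc(left, 1) → (3, -7) facing right
all 9 alternatives checked — unique.

straight(3), arc(left, 1)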